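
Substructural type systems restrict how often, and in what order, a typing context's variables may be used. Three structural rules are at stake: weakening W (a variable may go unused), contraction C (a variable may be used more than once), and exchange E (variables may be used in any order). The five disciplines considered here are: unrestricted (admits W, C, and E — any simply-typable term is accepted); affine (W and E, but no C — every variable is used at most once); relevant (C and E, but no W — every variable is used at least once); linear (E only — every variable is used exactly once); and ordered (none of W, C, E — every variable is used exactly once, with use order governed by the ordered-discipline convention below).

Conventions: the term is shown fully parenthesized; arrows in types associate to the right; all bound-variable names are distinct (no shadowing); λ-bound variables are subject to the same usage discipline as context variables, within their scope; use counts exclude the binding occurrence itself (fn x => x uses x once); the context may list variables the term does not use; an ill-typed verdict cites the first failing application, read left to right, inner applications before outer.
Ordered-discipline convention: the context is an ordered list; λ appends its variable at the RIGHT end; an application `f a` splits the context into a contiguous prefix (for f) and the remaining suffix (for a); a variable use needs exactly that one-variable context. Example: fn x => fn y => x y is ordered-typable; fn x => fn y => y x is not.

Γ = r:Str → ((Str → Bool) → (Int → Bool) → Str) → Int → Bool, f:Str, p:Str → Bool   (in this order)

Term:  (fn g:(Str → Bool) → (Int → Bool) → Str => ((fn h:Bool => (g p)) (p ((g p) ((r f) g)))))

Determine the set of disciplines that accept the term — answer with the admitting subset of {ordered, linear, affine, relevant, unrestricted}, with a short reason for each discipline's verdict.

admitted in: unrestricted
usage: r ×1; f ×1; p ×3; g (bound) ×3; h (bound) ×0
left-to-right use order: g, p, p, g, p, r, f, g
typing: ✓ — ((Str → Bool) → (Int → Bool) → Str) → (Int → Bool) → Str
ordered: ✗, uses contraction: p ×3, g ×3; unused: h — weakening required
linear: ✗, uses contraction: p ×3, g ×3; unused: h — weakening required
affine: ✗, uses contraction: p ×3, g ×3
relevant: ✗, unused: h — weakening required
unrestricted: ✓, well-typed at ((Str → Bool) → (Int → Bool) → Str) → (Int → Bool) → Str; no restrictions here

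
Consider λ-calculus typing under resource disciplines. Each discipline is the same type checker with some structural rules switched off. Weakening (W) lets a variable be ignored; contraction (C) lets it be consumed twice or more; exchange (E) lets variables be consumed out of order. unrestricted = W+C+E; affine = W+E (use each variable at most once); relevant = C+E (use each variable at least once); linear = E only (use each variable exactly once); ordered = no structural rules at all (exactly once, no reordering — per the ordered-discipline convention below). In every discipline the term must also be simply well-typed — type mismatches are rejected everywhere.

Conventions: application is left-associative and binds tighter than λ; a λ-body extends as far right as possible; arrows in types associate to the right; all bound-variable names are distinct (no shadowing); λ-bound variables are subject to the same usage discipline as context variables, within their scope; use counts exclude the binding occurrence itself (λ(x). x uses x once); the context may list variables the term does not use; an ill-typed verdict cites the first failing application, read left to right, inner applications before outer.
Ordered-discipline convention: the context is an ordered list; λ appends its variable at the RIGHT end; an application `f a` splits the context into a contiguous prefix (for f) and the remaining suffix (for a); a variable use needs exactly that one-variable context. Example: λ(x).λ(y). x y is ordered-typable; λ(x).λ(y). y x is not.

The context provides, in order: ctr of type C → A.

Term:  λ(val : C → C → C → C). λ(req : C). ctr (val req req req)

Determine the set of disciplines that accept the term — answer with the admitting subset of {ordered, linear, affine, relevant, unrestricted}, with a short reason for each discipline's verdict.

accepted by: relevant, unrestricted
usage: ctr=1, val [bound]=1, req [bound]=3
order of uses: ctr, val, req, req, req
typing: well-typed at (C → C → C → C) → C → A
ordered: ✗ — needs contraction — req ×3
linear: ✗ — needs contraction — req ×3
affine: ✗ — needs contraction — req ×3
relevant: ✓ — none of ctr, val, req goes unused
unrestricted: ✓ — type-checks ((C → C → C → C) → C → A) and nothing is barred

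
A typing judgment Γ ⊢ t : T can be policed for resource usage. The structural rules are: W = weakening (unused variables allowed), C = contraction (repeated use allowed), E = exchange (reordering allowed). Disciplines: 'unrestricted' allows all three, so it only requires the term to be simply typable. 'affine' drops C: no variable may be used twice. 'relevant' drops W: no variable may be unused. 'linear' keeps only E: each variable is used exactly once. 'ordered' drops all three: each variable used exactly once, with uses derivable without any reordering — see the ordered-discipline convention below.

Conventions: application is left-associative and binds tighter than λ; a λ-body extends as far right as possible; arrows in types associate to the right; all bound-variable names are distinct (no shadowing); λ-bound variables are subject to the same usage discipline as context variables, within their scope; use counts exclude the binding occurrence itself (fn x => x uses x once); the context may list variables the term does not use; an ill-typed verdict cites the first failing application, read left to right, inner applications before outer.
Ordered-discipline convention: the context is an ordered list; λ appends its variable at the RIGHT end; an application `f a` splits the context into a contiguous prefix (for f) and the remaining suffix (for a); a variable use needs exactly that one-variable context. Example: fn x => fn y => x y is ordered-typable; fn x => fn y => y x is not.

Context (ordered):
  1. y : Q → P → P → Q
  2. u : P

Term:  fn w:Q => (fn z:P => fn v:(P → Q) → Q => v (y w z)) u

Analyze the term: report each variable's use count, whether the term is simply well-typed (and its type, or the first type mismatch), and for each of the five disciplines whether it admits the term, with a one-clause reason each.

counts: y: 1, u: 1, w [bound]: 1, z [bound]: 1, v [bound]: 1
use order (left to right): v, y, w, z, u
typing: well-typed at Q → ((P → Q) → Q) → Q
ordered: ✗ — use order v, y, w, z, u needs exchange
linear: ✓ — exactly-once usage across y, u, w, z, v
affine: ✓ — at most one use each (y, u, w, z, v)
relevant: ✓ — at least one use each (y, u, w, z, v)
unrestricted: ✓ — type-checks (Q → ((P → Q) → Q) → Q) and nothing is barred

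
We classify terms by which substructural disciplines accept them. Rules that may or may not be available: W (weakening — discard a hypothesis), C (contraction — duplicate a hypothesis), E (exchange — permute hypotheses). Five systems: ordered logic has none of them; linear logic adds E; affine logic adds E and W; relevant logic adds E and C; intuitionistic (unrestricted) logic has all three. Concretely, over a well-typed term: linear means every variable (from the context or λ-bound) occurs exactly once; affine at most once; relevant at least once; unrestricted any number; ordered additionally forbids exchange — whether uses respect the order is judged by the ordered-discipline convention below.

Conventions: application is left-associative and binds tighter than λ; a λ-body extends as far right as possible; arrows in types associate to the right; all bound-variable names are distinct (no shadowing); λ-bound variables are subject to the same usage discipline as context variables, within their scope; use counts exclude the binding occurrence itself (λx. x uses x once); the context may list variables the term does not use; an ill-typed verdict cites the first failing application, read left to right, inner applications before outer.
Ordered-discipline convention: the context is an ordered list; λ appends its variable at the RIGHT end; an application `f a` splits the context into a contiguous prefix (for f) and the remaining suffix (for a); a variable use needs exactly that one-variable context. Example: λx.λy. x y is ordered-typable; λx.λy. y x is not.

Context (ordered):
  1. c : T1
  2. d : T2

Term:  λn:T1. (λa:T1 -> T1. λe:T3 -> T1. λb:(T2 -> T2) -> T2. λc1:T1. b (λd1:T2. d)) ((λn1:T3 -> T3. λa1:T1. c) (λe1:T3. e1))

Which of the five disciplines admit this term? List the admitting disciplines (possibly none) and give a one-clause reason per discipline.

admitting disciplines: affine, unrestricted
use counts: c=1, d=1, n (λ-bound)=0, a (λ-bound)=0, e (λ-bound)=0, b (λ-bound)=1, c1 (λ-bound)=0, d1 (λ-bound)=0, n1 (λ-bound)=0, a1 (λ-bound)=0, e1 (λ-bound)=1
order of uses: b, d, c, e1
typing: well-typed at T1 -> (T3 -> T1) -> ((T2 -> T2) -> T2) -> T1 -> T2
ordered ✗ (n, a, e, c1, d1, n1, a1 never used (weakening))
linear ✗ (n, a, e, c1, d1, n1, a1 never used (weakening))
affine ✓ (none of c, d, n, a, e, b, c1, d1, n1, a1, e1 used more than once)
relevant ✗ (n, a, e, c1, d1, n1, a1 never used (weakening))
unrestricted ✓ (typability at T1 -> (T3 -> T1) -> ((T2 -> T2) -> T2) -> T1 -> T2 is all that's needed)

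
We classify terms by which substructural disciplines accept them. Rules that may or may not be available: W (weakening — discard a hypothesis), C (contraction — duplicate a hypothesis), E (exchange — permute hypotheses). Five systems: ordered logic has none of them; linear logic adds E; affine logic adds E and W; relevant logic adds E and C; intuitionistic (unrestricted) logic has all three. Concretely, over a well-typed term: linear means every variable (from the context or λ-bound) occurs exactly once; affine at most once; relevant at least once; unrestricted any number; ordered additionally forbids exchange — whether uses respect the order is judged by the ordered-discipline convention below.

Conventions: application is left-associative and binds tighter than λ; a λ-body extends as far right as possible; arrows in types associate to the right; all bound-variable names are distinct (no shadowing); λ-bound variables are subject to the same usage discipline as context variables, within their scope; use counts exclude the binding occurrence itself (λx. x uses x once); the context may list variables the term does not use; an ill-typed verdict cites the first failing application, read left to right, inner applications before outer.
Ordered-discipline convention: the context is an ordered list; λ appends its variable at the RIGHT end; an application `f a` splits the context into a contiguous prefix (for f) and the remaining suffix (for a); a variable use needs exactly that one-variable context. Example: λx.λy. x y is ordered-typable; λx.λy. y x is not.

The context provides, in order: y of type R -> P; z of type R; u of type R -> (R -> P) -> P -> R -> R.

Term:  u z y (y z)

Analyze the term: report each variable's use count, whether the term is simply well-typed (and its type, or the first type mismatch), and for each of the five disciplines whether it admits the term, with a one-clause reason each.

usage: y: 2, z: 2, u: 1
order of uses: u, z, y, y, z
typing: the term checks, with type R -> R
ordered: ✗ — needs contraction — y ×2, z ×2
linear: ✗ — needs contraction — y ×2, z ×2
affine: ✗ — needs contraction — y ×2, z ×2
relevant: ✓ — none of y, z, u goes unused
unrestricted: ✓ — well-typed at R -> R; no restrictions here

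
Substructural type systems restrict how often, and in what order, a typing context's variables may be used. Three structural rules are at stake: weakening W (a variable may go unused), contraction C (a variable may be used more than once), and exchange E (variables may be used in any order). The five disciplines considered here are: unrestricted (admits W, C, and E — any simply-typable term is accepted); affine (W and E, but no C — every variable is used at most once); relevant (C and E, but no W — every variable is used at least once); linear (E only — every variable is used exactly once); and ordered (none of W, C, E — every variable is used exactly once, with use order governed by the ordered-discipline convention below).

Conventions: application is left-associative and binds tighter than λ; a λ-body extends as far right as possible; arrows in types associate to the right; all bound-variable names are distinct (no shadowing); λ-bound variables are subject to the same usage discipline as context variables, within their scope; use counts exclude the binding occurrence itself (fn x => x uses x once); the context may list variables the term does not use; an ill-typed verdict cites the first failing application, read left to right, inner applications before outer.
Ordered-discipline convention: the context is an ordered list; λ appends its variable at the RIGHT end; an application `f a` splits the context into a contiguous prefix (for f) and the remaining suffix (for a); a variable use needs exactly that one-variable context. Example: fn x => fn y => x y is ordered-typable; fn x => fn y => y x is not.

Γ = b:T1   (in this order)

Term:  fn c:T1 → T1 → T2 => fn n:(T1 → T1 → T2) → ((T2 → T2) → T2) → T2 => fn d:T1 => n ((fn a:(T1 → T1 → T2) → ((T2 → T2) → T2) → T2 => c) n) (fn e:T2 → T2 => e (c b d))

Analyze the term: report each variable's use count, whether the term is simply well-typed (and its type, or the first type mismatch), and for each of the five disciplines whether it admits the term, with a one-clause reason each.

counts: b=1, c (bound)=2, n (bound)=2, d (bound)=1, a (bound)=0, e (bound)=1
use order (left to right): n, c, n, e, c, b, d
typing: the term checks, with type (T1 → T1 → T2) → ((T1 → T1 → T2) → ((T2 → T2) → T2) → T2) → T1 → T2
ordered: ✗ — uses contraction: c ×2, n ×2; needs weakening: a unused
linear: ✗ — uses contraction: c ×2, n ×2; needs weakening: a unused
affine: ✗ — uses contraction: c ×2, n ×2
relevant: ✗ — needs weakening: a unused
unrestricted: ✓ — simply typable at (T1 → T1 → T2) → ((T1 → T1 → T2) → ((T2 → T2) → T2) → T2) → T1 → T2; W, C, E all held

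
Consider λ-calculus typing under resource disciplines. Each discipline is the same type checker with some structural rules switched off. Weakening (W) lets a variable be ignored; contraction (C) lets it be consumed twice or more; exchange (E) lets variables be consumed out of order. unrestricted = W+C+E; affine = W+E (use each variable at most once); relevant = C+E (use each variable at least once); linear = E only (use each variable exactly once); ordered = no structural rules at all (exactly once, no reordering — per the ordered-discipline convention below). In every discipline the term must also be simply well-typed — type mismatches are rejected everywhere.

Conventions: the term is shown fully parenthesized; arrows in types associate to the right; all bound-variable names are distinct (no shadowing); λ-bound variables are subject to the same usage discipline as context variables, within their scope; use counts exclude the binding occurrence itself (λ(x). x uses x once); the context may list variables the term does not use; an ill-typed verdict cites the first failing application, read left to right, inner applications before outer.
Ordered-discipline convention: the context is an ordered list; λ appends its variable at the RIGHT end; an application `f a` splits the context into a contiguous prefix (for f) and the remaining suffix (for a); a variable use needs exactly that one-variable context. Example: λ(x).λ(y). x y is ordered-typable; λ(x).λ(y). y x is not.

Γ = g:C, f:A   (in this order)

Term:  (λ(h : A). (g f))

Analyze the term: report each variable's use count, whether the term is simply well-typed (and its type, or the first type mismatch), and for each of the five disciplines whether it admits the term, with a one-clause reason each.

counts: g: 1×, f: 1×, h (bound): 0×
uses in reading order: g, f
typing: ill-typed: non-arrow in function slot: C
ordered: ✗, the type mismatch rejects it
linear: ✗, not simply typable
affine: ✗, fails simple typing
relevant: ✗, a type mismatch blocks all five
unrestricted: ✗, the type mismatch rejects it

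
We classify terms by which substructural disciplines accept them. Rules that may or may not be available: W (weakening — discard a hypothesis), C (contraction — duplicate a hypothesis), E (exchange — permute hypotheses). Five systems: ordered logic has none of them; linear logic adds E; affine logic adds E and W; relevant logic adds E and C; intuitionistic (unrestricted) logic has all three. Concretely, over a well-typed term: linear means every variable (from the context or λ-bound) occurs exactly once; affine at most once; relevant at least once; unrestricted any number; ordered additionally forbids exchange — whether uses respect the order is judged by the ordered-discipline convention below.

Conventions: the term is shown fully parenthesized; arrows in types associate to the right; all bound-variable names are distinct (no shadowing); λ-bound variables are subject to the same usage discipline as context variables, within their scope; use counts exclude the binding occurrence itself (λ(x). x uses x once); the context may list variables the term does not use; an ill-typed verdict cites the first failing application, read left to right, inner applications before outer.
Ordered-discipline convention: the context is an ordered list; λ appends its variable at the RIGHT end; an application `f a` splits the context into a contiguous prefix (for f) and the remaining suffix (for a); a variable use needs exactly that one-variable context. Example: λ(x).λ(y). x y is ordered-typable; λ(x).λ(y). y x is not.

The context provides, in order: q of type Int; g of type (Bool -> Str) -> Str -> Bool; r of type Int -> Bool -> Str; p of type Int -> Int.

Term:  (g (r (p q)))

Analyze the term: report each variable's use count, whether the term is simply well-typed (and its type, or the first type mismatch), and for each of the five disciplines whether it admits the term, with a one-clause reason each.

counts: q=1, g=1, r=1, p=1
use order (left to right): g, r, p, q
typing: well-typed at Str -> Bool
ordered ✗ (no contiguous prefix/suffix split fits g, r, p, q)
linear ✓ (q, g, r, p: one use apiece)
affine ✓ (none of q, g, r, p used more than once)
relevant ✓ (none of q, g, r, p goes unused)
unrestricted ✓ (simply typable at Str -> Bool; W, C, E all held)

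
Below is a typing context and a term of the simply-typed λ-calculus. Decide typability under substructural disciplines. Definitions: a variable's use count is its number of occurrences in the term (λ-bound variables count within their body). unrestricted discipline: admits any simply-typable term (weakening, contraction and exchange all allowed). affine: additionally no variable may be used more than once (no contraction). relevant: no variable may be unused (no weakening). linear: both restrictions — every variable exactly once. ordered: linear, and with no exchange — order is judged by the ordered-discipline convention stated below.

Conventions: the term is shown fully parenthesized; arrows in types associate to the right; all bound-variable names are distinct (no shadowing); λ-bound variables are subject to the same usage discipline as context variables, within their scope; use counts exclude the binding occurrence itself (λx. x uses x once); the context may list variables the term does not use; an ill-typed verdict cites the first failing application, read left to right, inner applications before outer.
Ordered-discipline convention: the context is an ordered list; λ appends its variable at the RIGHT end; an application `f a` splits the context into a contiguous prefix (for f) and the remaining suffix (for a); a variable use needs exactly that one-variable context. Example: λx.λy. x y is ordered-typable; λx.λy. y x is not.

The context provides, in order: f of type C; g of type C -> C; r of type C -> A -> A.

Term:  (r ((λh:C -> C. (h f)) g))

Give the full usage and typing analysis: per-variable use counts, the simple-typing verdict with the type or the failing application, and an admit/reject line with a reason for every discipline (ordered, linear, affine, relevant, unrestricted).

variable uses: f: 1×, g: 1×, r: 1×, h [bound]: 1×
order of uses: r, h, f, g
typing: well-typed at A -> A
ordered: ✗, no ordered split (uses run r, h, f, g)
linear: ✓, single use per variable (f, g, r, h)
affine: ✓, f, g, r, h: no repeats, contraction unneeded
relevant: ✓, f, g, r, h: all used, weakening unneeded
unrestricted: ✓, simply typable at A -> A; W, C, E all held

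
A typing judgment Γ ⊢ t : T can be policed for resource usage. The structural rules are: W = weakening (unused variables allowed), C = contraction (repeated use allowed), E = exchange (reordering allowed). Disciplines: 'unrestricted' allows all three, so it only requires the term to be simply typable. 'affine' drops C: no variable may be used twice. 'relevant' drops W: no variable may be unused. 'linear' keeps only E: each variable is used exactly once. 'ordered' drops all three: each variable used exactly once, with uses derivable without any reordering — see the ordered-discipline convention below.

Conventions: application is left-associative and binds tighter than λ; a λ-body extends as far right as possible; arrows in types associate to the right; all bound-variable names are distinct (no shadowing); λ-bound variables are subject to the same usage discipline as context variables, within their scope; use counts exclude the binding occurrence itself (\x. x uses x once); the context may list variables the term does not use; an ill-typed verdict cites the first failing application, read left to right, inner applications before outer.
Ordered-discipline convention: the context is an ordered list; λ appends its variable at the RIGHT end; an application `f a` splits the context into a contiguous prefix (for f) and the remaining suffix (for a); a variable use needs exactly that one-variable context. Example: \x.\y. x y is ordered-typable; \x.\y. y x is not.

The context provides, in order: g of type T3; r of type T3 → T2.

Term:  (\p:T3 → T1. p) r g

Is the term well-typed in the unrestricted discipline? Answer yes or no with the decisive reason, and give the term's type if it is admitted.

no — not simply typable
variable uses: g: 1; r: 1; p [bound]: 1
use order (left to right): p, r, g
typing: ill-typed: a function awaiting T3 → T1 gets T3 → T2
across the five disciplines: ordered ✗, linear ✗, affine ✗, relevant ✗, unrestricted ✗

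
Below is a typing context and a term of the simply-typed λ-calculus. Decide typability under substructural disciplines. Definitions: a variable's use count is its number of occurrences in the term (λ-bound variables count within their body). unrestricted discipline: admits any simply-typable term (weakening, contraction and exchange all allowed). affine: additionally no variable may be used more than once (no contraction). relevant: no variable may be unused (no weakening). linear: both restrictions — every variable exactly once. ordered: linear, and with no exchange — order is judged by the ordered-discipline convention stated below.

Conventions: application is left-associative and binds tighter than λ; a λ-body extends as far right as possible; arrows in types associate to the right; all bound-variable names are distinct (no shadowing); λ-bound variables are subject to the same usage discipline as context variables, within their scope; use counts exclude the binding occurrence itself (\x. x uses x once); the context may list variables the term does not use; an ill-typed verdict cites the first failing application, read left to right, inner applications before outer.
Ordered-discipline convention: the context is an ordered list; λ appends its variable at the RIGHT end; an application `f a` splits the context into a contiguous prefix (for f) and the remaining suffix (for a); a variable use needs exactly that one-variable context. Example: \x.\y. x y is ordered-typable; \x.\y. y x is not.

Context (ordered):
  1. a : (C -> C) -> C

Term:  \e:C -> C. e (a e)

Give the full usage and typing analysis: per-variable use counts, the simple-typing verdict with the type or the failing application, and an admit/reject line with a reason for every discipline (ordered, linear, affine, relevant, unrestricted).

use counts: a: 1×; e (λ-bound): 2×
left-to-right use order: e, a, e
typing: well-typed at (C -> C) -> C
ordered ✗ (uses contraction: e ×2)
linear ✗ (uses contraction: e ×2)
affine ✗ (uses contraction: e ×2)
relevant ✓ (at least one use each (a, e))
unrestricted ✓ (simply typable at (C -> C) -> C; W, C, E all held)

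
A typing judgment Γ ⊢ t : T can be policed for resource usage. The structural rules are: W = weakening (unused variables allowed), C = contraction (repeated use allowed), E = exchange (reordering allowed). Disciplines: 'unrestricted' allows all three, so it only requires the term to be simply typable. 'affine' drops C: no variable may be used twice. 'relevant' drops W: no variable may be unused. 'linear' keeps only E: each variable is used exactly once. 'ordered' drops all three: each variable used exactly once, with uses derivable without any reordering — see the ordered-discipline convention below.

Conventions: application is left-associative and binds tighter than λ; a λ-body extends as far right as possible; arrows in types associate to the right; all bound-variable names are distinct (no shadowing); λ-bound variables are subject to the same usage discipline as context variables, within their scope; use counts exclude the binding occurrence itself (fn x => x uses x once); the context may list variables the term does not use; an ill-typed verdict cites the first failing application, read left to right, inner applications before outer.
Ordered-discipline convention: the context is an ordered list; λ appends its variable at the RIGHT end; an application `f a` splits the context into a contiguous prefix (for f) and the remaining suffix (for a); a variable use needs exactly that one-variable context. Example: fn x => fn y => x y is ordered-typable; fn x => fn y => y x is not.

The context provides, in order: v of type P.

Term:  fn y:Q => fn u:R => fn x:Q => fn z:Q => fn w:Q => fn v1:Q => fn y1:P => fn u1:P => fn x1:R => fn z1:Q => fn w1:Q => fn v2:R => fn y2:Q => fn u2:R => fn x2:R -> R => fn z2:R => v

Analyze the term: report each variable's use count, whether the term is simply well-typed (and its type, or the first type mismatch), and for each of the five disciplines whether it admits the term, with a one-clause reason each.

counts: v ×1; y [bound] ×0; u [bound] ×0; x [bound] ×0; z [bound] ×0; w [bound] ×0; v1 [bound] ×0; y1 [bound] ×0; u1 [bound] ×0; x1 [bound] ×0; z1 [bound] ×0; w1 [bound] ×0; v2 [bound] ×0; y2 [bound] ×0; u2 [bound] ×0; x2 [bound] ×0; z2 [bound] ×0
order of uses: v
typing: ✓ — Q -> R -> Q -> Q -> Q -> Q -> P -> P -> R -> Q -> Q -> R -> Q -> R -> (R -> R) -> R -> P
ordered: ✗, y, u, x, z, w, v1, y1, u1, x1, z1, w1, v2, y2, u2, x2, z2 left unused
linear: ✗, y, u, x, z, w, v1, y1, u1, x1, z1, w1, v2, y2, u2, x2, z2 left unused
affine: ✓, none of v, y, u, x, z, w, v1, y1, u1, x1, z1, w1, v2, y2, u2, x2, z2 used more than once
relevant: ✗, y, u, x, z, w, v1, y1, u1, x1, z1, w1, v2, y2, u2, x2, z2 left unused
unrestricted: ✓, typability at Q -> R -> Q -> Q -> Q -> Q -> P -> P -> R -> Q -> Q -> R -> Q -> R -> (R -> R) -> R -> P is all that's needed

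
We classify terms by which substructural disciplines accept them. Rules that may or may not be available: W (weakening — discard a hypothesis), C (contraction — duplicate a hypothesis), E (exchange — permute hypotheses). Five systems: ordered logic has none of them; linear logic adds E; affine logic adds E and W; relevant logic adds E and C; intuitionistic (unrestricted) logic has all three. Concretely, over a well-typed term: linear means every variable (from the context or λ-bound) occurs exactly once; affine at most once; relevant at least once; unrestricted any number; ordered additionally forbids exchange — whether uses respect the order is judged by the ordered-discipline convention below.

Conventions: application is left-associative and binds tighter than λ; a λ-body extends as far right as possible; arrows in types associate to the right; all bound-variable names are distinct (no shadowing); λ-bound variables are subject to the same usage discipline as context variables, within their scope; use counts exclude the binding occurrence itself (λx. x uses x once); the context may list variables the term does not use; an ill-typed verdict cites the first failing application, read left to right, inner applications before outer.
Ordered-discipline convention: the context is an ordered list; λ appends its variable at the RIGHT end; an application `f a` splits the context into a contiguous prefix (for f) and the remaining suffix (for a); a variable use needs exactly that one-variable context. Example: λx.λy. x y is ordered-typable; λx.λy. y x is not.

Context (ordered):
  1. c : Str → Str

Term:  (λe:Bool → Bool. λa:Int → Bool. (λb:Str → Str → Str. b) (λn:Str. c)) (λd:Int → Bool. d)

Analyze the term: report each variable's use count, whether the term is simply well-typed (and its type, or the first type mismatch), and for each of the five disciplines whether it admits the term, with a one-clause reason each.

counts: c=1; e (λ-bound)=0; a (λ-bound)=0; b (λ-bound)=1; n (λ-bound)=0; d (λ-bound)=1
order of uses: b, c, d
typing: ill-typed: a function awaiting Bool → Bool gets (Int → Bool) → Int → Bool
ordered: ✗ — fails simple typing
linear: ✗ — a type mismatch blocks all five
affine: ✗ — the type mismatch rejects it
relevant: ✗ — not simply typable
unrestricted: ✗ — fails simple typing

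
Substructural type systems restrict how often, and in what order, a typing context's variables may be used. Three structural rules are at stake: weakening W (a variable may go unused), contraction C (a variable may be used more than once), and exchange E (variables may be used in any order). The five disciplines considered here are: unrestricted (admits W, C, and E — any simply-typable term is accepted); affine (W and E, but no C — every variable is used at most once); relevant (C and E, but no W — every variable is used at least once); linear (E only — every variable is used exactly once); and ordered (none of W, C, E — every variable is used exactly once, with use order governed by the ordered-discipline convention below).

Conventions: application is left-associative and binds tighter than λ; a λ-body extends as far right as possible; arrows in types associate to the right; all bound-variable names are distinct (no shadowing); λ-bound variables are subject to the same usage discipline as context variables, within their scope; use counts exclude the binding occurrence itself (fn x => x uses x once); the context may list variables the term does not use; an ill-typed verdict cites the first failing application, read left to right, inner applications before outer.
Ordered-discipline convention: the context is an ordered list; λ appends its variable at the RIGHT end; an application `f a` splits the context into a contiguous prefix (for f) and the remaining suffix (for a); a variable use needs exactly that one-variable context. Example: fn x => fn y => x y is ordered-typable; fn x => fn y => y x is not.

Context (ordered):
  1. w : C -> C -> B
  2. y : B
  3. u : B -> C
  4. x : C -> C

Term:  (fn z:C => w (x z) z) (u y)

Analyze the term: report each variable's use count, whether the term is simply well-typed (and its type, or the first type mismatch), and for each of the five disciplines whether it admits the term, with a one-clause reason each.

variable uses: w: 1×, y: 1×, u: 1×, x: 1×, z [bound]: 2×
order of uses: w, x, z, z, u, y
typing: well-typed — term : B
ordered: ✗, repeated use of z ×2
linear: ✗, repeated use of z ×2
affine: ✗, repeated use of z ×2
relevant: ✓, w, y, u, x, z: all used, weakening unneeded
unrestricted: ✓, well-typed at B; no restrictions here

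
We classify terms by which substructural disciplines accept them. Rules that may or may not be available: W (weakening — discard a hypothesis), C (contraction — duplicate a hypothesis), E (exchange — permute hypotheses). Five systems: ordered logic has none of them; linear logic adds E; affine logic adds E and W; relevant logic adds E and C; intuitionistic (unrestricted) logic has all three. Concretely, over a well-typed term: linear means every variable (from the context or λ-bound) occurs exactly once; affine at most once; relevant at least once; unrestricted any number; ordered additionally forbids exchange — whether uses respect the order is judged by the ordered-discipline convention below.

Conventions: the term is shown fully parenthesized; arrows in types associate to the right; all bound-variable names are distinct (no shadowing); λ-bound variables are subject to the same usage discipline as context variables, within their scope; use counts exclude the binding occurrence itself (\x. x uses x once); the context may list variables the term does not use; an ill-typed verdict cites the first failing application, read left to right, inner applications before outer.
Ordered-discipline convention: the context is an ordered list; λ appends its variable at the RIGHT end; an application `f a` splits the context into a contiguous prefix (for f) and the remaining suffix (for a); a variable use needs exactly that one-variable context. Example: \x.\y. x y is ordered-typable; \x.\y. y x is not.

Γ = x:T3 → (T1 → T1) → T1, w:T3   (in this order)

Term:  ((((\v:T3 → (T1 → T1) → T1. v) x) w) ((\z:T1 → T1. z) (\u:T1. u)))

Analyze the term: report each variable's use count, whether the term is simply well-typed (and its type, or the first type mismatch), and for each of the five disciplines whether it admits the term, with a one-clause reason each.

usage: x=1, w=1, v (λ-bound)=1, z (λ-bound)=1, u (λ-bound)=1
left-to-right use order: v, x, w, z, u
typing: ✓ — T1
ordered: ✓ — x, w, v, z, u: once each, no exchange needed
linear: ✓ — each of x, w, v, z, u used exactly once
affine: ✓ — x, w, v, z, u: no repeats, contraction unneeded
relevant: ✓ — x, w, v, z, u: all used, weakening unneeded
unrestricted: ✓ — simply typable at T1; W, C, E all held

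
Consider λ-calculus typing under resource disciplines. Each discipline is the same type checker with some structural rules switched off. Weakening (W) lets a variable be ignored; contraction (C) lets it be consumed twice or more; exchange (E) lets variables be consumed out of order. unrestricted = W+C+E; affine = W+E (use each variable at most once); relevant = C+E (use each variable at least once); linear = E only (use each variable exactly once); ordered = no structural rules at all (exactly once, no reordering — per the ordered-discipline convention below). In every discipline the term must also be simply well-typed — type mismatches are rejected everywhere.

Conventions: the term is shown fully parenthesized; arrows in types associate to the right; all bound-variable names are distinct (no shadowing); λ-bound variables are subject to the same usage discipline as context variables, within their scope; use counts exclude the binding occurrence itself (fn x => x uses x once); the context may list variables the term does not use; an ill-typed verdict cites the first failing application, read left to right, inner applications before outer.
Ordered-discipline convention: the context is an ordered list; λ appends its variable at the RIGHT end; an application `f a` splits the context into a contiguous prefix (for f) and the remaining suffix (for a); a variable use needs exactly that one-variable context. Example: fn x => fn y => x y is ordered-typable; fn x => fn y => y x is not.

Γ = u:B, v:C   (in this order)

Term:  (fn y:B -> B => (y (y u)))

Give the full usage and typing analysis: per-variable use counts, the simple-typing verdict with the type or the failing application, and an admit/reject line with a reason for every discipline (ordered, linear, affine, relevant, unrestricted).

variable uses: u=1; v=0; y [bound]=2
uses in reading order: y, y, u
typing: ✓ — (B -> B) -> B
ordered: ✗, repeated use of y ×2; v never used (weakening)
linear: ✗, repeated use of y ×2; v never used (weakening)
affine: ✗, repeated use of y ×2
relevant: ✗, v never used (weakening)
unrestricted: ✓, type-checks ((B -> B) -> B) and nothing is barred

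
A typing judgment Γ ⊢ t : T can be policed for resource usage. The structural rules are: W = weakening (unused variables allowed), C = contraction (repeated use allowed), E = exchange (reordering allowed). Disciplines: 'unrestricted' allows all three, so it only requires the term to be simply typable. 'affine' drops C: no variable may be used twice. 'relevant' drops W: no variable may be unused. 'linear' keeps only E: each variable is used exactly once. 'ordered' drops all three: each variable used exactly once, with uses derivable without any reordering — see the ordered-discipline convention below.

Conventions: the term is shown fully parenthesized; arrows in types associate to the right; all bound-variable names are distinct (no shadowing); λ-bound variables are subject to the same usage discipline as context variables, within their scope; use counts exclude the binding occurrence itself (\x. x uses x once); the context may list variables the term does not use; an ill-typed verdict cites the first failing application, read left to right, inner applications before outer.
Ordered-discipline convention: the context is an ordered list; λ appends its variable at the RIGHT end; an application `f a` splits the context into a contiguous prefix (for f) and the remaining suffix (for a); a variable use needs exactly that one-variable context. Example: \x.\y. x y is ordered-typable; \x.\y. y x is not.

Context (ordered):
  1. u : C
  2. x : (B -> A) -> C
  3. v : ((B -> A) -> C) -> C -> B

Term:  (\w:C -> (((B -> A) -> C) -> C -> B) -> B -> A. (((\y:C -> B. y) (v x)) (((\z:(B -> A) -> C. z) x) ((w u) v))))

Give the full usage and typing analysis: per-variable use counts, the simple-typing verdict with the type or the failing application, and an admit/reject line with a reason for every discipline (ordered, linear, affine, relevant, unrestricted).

counts: u: 1×, x: 2×, v: 2×, w [bound]: 1×, y [bound]: 1×, z [bound]: 1×
left-to-right use order: y, v, x, z, x, w, u, v
typing: the term checks, with type (C -> (((B -> A) -> C) -> C -> B) -> B -> A) -> B
ordered: ✗ — needs contraction — x ×2, v ×2
linear: ✗ — needs contraction — x ×2, v ×2
affine: ✗ — needs contraction — x ×2, v ×2
relevant: ✓ — none of u, x, v, w, y, z goes unused
unrestricted: ✓ — well-typed at (C -> (((B -> A) -> C) -> C -> B) -> B -> A) -> B; no restrictions here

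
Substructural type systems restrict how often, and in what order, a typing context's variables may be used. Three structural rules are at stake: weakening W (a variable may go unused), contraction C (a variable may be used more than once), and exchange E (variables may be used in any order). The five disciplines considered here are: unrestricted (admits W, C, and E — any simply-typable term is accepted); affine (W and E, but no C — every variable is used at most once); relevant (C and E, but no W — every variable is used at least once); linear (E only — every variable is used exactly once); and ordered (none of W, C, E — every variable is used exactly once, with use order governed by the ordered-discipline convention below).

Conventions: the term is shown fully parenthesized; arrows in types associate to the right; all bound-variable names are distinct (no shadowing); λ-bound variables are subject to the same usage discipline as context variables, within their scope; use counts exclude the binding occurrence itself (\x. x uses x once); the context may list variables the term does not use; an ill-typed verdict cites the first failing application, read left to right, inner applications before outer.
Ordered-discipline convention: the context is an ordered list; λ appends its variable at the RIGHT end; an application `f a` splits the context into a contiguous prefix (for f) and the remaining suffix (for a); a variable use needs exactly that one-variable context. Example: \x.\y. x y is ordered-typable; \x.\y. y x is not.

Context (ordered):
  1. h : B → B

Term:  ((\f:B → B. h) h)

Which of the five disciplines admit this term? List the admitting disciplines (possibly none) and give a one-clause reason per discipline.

admitted by: unrestricted
variable uses: h=2; f [bound]=0
left-to-right use order: h, h
typing: well-typed — term : B → B
ordered: ✗ — h ×2 used more than once (contraction); needs weakening: f unused
linear: ✗ — h ×2 used more than once (contraction); needs weakening: f unused
affine: ✗ — h ×2 used more than once (contraction)
relevant: ✗ — needs weakening: f unused
unrestricted: ✓ — simply typable at B → B; W, C, E all held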